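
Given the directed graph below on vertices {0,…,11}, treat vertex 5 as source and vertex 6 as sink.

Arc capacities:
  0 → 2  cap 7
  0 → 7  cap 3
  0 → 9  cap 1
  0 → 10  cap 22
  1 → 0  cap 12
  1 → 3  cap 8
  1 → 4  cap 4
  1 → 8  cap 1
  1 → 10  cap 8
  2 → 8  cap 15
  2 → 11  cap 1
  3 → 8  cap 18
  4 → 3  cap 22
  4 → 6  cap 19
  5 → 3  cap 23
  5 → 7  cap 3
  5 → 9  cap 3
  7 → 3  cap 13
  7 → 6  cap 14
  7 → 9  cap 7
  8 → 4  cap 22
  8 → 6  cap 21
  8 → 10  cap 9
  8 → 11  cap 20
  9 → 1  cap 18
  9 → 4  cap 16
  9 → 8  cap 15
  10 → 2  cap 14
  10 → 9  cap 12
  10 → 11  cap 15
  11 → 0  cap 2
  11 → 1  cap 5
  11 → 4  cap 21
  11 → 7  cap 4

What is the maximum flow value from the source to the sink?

Maximum flow value: 24

augment #1: 5→7→6 bottleneck 3, total now 3
augment #2: 5→3→8→6 bottleneck 18, total now 21
augment #3: 5→9→4→6 bottleneck 3, total now 24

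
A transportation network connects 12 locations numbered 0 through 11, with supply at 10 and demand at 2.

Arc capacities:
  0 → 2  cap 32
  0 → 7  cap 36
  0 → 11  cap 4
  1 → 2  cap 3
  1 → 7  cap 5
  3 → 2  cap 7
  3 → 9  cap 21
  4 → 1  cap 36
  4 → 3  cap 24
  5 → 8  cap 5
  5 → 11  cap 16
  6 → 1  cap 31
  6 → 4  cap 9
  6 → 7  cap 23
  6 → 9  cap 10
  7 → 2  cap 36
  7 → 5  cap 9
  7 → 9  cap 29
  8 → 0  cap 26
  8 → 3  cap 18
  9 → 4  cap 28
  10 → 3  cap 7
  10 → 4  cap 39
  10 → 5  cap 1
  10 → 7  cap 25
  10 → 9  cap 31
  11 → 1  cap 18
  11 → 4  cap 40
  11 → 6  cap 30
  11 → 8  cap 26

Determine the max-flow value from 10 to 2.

augment #1: 10→3→2 bottleneck 7, total now 7
augment #2: 10→7→2 bottleneck 25, total now 32
augment #3: 10→4→1→2 bottleneck 3, total now 35
augment #4: 10→4→1→7→2 bottleneck 5, total now 40
augment #5: 10→5→8→0→2 bottleneck 1, total now 41

Maximum flow value: 41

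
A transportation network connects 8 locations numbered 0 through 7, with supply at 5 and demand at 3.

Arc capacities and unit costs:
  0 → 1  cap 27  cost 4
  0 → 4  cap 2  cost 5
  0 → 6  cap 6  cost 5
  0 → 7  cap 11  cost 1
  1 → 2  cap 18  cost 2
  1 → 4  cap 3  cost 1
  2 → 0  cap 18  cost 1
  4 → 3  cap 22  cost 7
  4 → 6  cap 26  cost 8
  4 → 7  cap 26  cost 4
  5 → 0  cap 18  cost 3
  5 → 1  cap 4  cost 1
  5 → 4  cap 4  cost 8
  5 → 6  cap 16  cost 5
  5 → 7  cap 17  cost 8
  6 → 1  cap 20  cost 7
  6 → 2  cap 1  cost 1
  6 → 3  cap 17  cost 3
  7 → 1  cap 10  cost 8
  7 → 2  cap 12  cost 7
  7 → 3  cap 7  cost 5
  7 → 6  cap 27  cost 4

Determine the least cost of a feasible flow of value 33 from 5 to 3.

Minimum cost for 33 units: 319

shortest-cost path #1: 5→6→3 push 16 @ unit cost 8 (adds 128)
shortest-cost path #2: 5→1→4→3 push 3 @ unit cost 9 (adds 27)
shortest-cost path #3: 5→0→7→3 push 7 @ unit cost 9 (adds 63)
shortest-cost path #4: 5→0→6→3 push 1 @ unit cost 11 (adds 11)
shortest-cost path #5: 5→4→3 push 4 @ unit cost 15 (adds 60)
shortest-cost path #6: 5→0→4→3 push 2 @ unit cost 15 (adds 30)
total cost = 319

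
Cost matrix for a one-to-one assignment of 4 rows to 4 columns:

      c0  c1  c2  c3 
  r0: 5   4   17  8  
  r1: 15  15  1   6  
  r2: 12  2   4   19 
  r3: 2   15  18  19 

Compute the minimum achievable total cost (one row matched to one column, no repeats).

optimal assignment: row0→col3 (cost 8), row1→col2 (cost 1), row2→col1 (cost 2), row3→col0 (cost 2)
total = 8 + 1 + 2 + 2 = 13

Minimum assignment cost: 13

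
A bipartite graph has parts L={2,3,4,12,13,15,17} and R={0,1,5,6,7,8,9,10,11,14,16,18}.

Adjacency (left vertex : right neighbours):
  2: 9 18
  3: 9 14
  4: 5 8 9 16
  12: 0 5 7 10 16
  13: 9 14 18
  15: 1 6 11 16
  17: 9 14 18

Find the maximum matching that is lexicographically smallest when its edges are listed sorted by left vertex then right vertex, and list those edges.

|M| = 6 (so the lex-smallest maximum matching has 6 edges)
process left vertices in ascending order; for each, take the smallest-labelled available neighbour that still permits 6 edges overall, or leave it unmatched if none does
lex-smallest matching: {2-9, 3-14, 4-5, 12-0, 13-18, 15-1}

Lex-smallest maximum matching: {(2,9), (3,14), (4,5), (12,0), (13,18), (15,1)}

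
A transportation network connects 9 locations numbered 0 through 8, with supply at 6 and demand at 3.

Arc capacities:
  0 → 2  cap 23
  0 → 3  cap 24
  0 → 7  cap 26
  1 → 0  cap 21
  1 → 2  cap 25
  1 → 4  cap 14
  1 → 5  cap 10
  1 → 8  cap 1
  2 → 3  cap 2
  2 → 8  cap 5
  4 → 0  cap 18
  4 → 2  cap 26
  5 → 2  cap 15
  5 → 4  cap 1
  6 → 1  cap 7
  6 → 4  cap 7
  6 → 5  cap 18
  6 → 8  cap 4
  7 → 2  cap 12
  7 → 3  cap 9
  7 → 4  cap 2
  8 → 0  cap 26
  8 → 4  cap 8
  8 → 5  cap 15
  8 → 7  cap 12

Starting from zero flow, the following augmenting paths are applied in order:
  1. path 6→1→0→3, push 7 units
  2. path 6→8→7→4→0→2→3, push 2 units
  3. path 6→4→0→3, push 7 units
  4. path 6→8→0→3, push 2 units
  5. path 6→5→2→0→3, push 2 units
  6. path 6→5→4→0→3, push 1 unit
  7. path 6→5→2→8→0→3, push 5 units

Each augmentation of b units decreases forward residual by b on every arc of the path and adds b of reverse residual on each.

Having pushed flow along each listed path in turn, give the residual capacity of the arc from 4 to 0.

after path 1 (6→1→0→3, push 7): res(4,0)=18
after path 2 (6→8→7→4→0→2→3, push 2): res(4,0)=16
after path 3 (6→4→0→3, push 7): res(4,0)=9
after path 4 (6→8→0→3, push 2): res(4,0)=9
after path 5 (6→5→2→0→3, push 2): res(4,0)=9
after path 6 (6→5→4→0→3, push 1): res(4,0)=8
after path 7 (6→5→2→8→0→3, push 5): res(4,0)=8

Residual capacity of (4,0): 8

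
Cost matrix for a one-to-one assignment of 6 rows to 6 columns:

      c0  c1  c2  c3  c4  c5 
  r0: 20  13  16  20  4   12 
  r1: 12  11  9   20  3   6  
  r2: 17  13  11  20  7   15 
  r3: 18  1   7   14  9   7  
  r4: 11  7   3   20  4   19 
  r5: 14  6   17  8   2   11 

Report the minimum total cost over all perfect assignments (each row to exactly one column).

optimal assignment: row0→col4 (cost 4), row1→col5 (cost 6), row2→col0 (cost 17), row3→col1 (cost 1), row4→col2 (cost 3), row5→col3 (cost 8)
total = 4 + 6 + 17 + 1 + 3 + 8 = 39

Minimum assignment cost: 39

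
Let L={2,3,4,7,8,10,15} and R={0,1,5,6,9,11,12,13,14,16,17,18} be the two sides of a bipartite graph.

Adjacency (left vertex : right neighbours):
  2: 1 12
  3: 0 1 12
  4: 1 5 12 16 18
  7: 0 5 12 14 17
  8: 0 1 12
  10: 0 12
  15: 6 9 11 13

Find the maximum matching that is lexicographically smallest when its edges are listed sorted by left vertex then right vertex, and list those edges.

|M| = 6 (so the lex-smallest maximum matching has 6 edges)
process left vertices in ascending order; for each, take the smallest-labelled available neighbour that still permits 6 edges overall, or leave it unmatched if none does
lex-smallest matching: {2-1, 3-0, 4-5, 7-14, 8-12, 15-6}

Lex-smallest maximum matching: {(2,1), (3,0), (4,5), (7,14), (8,12), (15,6)}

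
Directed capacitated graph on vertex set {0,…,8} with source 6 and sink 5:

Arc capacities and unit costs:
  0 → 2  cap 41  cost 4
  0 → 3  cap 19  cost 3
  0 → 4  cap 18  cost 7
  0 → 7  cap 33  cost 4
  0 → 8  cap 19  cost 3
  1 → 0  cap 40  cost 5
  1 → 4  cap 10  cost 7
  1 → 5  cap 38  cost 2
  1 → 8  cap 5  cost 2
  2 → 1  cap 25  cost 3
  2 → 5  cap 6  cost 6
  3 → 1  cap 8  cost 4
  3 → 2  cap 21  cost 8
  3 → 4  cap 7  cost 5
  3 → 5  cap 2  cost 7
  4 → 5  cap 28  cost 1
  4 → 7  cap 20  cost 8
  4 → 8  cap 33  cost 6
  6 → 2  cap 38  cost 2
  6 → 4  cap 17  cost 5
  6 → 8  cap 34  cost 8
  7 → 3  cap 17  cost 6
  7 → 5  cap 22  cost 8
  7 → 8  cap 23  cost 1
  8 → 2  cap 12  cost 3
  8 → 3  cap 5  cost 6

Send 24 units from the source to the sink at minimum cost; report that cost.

Minimum cost for 24 units: 151

shortest-cost path #1: 6→4→5 push 17 @ unit cost 6 (adds 102)
shortest-cost path #2: 6→2→1→5 push 7 @ unit cost 7 (adds 49)
total cost = 151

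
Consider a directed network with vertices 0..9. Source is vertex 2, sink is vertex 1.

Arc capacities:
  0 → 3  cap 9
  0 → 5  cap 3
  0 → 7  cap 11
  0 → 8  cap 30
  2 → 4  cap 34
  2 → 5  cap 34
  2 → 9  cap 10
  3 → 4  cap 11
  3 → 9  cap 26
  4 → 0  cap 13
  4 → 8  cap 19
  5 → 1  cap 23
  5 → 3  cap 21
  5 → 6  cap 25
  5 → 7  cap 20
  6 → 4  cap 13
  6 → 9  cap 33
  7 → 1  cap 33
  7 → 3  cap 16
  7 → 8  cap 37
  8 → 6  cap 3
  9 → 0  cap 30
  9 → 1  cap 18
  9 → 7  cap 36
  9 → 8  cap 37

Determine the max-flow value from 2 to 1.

Maximum flow value: 60

augment #1: 2→5→1 bottleneck 23, total now 23
augment #2: 2→9→1 bottleneck 10, total now 33
augment #3: 2→5→7→1 bottleneck 11, total now 44
augment #4: 2→4→0→7→1 bottleneck 11, total now 55
augment #5: 2→4→0→3→9→1 bottleneck 2, total now 57
augment #6: 2→4→8→6→9→1 bottleneck 3, total now 60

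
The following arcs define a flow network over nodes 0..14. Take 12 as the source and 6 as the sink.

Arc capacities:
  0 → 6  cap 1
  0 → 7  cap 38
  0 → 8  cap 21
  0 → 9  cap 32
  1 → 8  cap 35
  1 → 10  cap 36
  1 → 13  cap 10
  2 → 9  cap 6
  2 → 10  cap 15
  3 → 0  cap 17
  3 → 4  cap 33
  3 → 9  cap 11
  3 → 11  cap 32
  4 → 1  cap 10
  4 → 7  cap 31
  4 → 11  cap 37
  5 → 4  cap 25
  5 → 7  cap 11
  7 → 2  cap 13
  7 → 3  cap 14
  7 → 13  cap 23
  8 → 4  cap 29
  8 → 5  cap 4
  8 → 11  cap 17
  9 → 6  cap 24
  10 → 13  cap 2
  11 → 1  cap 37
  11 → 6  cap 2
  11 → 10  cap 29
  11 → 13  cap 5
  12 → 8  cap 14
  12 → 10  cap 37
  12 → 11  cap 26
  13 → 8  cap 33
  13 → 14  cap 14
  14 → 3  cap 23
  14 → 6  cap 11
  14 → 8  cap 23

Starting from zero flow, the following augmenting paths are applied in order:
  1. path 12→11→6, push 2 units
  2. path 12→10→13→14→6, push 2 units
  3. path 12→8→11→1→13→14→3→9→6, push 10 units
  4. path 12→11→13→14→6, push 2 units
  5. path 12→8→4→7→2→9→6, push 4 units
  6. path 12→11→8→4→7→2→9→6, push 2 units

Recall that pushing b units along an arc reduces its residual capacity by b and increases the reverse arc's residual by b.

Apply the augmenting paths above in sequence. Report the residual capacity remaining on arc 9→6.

Residual capacity of (9,6): 8

after path 1 (12→11→6, push 2): res(9,6)=24
after path 2 (12→10→13→14→6, push 2): res(9,6)=24
after path 3 (12→8→11→1→13→14→3→9→6, push 10): res(9,6)=14
after path 4 (12→11→13→14→6, push 2): res(9,6)=14
after path 5 (12→8→4→7→2→9→6, push 4): res(9,6)=10
after path 6 (12→11→8→4→7→2→9→6, push 2): res(9,6)=8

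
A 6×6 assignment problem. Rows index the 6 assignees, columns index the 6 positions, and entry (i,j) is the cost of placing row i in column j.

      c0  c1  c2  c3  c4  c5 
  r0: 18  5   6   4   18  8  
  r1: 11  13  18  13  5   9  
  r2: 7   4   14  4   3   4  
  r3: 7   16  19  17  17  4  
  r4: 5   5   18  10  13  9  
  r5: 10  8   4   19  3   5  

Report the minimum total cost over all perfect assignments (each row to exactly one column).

optimal assignment: row0→col3 (cost 4), row1→col4 (cost 5), row2→col1 (cost 4), row3→col5 (cost 4), row4→col0 (cost 5), row5→col2 (cost 4)
total = 4 + 5 + 4 + 4 + 5 + 4 = 26

Minimum assignment cost: 26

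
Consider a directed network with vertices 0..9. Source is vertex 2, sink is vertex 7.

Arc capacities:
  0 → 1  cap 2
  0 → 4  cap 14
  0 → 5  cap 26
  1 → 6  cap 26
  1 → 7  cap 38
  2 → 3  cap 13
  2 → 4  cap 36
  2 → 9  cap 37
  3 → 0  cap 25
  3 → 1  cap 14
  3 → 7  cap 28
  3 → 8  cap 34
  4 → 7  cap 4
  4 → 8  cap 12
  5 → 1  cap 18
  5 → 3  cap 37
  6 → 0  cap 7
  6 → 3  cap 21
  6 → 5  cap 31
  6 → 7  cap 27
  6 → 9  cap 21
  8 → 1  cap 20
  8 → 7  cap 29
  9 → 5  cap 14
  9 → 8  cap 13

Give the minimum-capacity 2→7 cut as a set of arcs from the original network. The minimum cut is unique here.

augment #1: 2→3→7 push 13
augment #2: 2→4→7 push 4
augment #3: 2→4→8→7 push 12
augment #4: 2→9→8→7 push 13
augment #5: 2→9→5→1→7 push 14
max flow = 56; residual-reachable set from 2 gives S-side
cut edges (S→T): {(2,3), (4,7), (4,8), (9,5), (9,8)} total cap 56

Min-cut arcs: {(2,3), (4,7), (4,8), (9,5), (9,8)} (total capacity 56)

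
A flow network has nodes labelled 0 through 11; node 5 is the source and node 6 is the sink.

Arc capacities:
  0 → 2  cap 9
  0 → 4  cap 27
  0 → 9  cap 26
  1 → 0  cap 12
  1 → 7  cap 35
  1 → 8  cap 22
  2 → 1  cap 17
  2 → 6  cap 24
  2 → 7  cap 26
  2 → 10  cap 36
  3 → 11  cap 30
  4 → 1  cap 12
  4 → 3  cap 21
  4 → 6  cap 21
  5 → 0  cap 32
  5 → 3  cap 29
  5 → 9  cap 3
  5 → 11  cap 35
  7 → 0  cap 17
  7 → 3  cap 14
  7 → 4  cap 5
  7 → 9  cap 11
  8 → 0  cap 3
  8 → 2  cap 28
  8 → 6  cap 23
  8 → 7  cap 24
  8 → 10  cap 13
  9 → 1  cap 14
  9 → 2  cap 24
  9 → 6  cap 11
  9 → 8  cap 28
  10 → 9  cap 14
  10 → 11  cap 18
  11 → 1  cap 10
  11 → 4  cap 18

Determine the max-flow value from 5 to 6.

Maximum flow value: 63

augment #1: 5→9→6 bottleneck 3, total now 3
augment #2: 5→0→2→6 bottleneck 9, total now 12
augment #3: 5→0→4→6 bottleneck 21, total now 33
augment #4: 5→0→9→6 bottleneck 2, total now 35
augment #5: 5→11→1→8→6 bottleneck 10, total now 45
augment #6: 5→11→4→0→9→6 bottleneck 6, total now 51
augment #7: 5→11→4→1→8→6 bottleneck 12, total now 63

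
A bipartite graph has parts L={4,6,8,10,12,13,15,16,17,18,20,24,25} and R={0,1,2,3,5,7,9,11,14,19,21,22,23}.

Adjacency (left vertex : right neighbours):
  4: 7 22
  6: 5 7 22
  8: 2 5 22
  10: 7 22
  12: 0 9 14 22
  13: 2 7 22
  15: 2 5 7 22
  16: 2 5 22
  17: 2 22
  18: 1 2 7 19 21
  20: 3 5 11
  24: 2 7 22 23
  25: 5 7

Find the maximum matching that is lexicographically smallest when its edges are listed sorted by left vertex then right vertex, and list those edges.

|M| = 8 (so the lex-smallest maximum matching has 8 edges)
process left vertices in ascending order; for each, take the smallest-labelled available neighbour that still permits 8 edges overall, or leave it unmatched if none does
lex-smallest matching: {4-7, 6-5, 8-2, 10-22, 12-0, 18-1, 20-3, 24-23}

Lex-smallest maximum matching: {(4,7), (6,5), (8,2), (10,22), (12,0), (18,1), (20,3), (24,23)}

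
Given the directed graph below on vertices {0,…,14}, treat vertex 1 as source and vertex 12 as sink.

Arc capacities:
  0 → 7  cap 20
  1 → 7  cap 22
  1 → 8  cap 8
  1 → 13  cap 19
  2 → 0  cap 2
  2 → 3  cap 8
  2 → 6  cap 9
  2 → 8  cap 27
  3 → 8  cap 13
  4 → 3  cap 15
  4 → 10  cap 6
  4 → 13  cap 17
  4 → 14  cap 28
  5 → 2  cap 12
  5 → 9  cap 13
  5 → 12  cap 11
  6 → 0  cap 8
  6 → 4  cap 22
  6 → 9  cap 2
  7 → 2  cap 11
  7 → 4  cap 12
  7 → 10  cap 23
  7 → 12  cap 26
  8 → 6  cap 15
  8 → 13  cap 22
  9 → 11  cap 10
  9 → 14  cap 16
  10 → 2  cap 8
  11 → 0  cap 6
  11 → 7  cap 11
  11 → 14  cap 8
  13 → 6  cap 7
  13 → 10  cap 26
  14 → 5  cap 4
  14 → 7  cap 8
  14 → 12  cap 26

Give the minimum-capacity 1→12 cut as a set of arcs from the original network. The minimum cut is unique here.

Min-cut arcs: {(1,7), (1,8), (10,2), (13,6)} (total capacity 45)

augment #1: 1→7→12 push 22
augment #2: 1→8→6→0→7→12 push 4
augment #3: 1→8→6→4→14→12 push 4
augment #4: 1→13→6→4→14→12 push 7
augment #5: 1→13→10→2→6→4→14→12 push 8
max flow = 45; residual-reachable set from 1 gives S-side
cut edges (S→T): {(1,7), (1,8), (10,2), (13,6)} total cap 45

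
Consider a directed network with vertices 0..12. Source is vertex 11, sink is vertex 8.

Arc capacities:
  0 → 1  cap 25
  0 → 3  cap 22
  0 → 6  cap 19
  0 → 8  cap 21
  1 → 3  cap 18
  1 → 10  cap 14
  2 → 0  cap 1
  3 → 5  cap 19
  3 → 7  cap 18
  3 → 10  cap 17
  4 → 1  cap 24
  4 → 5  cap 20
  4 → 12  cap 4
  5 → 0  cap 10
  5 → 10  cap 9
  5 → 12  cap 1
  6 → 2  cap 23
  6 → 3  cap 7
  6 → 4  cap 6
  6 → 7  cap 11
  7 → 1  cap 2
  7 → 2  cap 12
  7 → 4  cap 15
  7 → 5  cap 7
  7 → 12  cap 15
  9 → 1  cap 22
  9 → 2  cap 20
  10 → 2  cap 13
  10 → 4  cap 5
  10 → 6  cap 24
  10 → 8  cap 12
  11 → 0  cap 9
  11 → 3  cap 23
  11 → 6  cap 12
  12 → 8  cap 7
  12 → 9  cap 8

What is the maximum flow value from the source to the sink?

augment #1: 11→0→8 bottleneck 9, total now 9
augment #2: 11→3→10→8 bottleneck 12, total now 21
augment #3: 11→3→5→0→8 bottleneck 10, total now 31
augment #4: 11→3→5→12→8 bottleneck 1, total now 32
augment #5: 11→6→2→0→8 bottleneck 1, total now 33
augment #6: 11→6→4→12→8 bottleneck 4, total now 37
augment #7: 11→6→7→12→8 bottleneck 2, total now 39

Maximum flow value: 39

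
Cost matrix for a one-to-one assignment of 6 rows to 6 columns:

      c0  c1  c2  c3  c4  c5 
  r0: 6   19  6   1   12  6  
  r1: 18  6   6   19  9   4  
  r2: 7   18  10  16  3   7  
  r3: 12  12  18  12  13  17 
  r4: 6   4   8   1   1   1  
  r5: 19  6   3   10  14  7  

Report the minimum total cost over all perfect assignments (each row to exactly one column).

Minimum assignment cost: 26

optimal assignment: row0→col3 (cost 1), row1→col1 (cost 6), row2→col4 (cost 3), row3→col0 (cost 12), row4→col5 (cost 1), row5→col2 (cost 3)
total = 1 + 6 + 3 + 12 + 1 + 3 = 26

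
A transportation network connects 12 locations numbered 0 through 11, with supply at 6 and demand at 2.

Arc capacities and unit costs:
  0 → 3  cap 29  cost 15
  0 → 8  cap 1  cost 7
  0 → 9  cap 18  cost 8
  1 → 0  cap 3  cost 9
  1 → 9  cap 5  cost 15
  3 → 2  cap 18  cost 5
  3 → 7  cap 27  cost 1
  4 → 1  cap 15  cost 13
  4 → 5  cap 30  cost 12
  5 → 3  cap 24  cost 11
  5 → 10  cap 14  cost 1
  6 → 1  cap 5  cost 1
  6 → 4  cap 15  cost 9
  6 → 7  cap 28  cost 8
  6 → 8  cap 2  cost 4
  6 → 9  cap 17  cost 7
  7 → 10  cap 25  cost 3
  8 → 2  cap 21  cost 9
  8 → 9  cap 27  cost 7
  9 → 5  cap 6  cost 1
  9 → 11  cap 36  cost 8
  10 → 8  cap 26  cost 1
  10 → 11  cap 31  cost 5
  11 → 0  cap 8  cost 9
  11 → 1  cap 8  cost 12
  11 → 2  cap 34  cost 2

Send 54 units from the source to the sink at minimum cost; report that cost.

Minimum cost for 54 units: 1085

shortest-cost path #1: 6→8→2 push 2 @ unit cost 13 (adds 26)
shortest-cost path #2: 6→9→5→10→11→2 push 6 @ unit cost 16 (adds 96)
shortest-cost path #3: 6→9→11→2 push 11 @ unit cost 17 (adds 187)
shortest-cost path #4: 6→7→10→11→2 push 17 @ unit cost 18 (adds 306)
shortest-cost path #5: 6→7→10→8→2 push 8 @ unit cost 21 (adds 168)
shortest-cost path #6: 6→1→0→8→2 push 1 @ unit cost 26 (adds 26)
shortest-cost path #7: 6→1→9→11→10→8→2 push 4 @ unit cost 29 (adds 116)
shortest-cost path #8: 6→4→5→10→8→2 push 5 @ unit cost 32 (adds 160)
total cost = 1085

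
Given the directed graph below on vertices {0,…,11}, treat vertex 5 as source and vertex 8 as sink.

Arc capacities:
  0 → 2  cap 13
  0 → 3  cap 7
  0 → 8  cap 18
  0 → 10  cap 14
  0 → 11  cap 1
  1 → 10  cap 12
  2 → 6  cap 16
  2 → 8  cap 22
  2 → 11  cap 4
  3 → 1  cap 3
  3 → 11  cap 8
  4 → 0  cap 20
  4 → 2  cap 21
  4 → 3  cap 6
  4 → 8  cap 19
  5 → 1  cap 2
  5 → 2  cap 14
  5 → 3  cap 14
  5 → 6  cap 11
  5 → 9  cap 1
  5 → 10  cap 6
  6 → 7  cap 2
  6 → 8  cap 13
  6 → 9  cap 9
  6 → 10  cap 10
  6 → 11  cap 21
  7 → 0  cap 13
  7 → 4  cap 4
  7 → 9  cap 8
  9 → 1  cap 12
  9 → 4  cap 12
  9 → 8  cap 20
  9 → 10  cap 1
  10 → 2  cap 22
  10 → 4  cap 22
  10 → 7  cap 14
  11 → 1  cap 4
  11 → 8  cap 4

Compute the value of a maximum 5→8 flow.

augment #1: 5→2→8 bottleneck 14, total now 14
augment #2: 5→6→8 bottleneck 11, total now 25
augment #3: 5→9→8 bottleneck 1, total now 26
augment #4: 5→3→11→8 bottleneck 4, total now 30
augment #5: 5→10→2→8 bottleneck 6, total now 36
augment #6: 5→1→10→2→8 bottleneck 2, total now 38
augment #7: 5→3→1→10→4→8 bottleneck 3, total now 41
augment #8: 5→3→11→1→10→4→8 bottleneck 4, total now 45

Maximum flow value: 45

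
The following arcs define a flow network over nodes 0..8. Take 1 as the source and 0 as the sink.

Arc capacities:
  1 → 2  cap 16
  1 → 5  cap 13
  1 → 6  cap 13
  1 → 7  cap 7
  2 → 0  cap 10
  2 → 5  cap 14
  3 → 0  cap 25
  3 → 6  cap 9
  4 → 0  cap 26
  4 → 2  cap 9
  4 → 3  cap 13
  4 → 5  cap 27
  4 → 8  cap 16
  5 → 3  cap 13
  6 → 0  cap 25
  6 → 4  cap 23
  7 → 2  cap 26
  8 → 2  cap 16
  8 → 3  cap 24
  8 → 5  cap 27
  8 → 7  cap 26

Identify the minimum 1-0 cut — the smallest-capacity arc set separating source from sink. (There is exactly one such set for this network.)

Min-cut arcs: {(1,6), (2,0), (5,3)} (total capacity 36)

augment #1: 1→2→0 push 10
augment #2: 1→6→0 push 13
augment #3: 1→5→3→0 push 13
max flow = 36; residual-reachable set from 1 gives S-side
cut edges (S→T): {(1,6), (2,0), (5,3)} total cap 36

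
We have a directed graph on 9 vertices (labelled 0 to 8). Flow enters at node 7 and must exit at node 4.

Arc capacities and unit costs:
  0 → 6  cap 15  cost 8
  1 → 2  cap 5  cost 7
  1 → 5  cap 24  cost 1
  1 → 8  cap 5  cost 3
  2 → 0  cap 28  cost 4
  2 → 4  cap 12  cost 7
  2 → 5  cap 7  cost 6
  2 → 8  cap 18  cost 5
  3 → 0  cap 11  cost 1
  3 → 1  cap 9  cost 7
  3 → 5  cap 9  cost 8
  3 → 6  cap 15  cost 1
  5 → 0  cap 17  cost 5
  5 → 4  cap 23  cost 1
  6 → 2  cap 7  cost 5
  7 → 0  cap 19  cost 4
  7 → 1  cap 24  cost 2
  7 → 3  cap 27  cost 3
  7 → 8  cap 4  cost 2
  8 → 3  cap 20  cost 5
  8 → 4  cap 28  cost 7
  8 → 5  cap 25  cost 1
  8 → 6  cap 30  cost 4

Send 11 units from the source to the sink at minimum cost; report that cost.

shortest-cost path #1: 7→8→5→4 push 4 @ unit cost 4 (adds 16)
shortest-cost path #2: 7→1→5→4 push 7 @ unit cost 4 (adds 28)
total cost = 44

Minimum cost for 11 units: 44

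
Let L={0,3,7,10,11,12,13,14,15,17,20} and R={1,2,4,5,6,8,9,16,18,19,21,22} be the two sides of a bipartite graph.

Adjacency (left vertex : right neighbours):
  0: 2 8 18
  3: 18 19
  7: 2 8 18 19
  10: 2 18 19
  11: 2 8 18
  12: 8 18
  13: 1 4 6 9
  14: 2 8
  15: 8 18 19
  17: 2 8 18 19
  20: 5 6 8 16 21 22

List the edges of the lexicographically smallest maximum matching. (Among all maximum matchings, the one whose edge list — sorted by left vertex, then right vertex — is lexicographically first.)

|M| = 6 (so the lex-smallest maximum matching has 6 edges)
process left vertices in ascending order; for each, take the smallest-labelled available neighbour that still permits 6 edges overall, or leave it unmatched if none does
lex-smallest matching: {0-2, 3-18, 7-8, 10-19, 13-1, 20-5}

Lex-smallest maximum matching: {(0,2), (3,18), (7,8), (10,19), (13,1), (20,5)}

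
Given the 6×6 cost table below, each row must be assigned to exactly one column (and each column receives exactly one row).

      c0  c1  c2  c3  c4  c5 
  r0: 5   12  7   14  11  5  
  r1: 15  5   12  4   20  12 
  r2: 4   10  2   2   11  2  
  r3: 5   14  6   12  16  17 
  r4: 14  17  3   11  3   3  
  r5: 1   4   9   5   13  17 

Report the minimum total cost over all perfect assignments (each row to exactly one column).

optimal assignment: row0→col5 (cost 5), row1→col1 (cost 5), row2→col3 (cost 2), row3→col2 (cost 6), row4→col4 (cost 3), row5→col0 (cost 1)
total = 5 + 5 + 2 + 6 + 3 + 1 = 22

Minimum assignment cost: 22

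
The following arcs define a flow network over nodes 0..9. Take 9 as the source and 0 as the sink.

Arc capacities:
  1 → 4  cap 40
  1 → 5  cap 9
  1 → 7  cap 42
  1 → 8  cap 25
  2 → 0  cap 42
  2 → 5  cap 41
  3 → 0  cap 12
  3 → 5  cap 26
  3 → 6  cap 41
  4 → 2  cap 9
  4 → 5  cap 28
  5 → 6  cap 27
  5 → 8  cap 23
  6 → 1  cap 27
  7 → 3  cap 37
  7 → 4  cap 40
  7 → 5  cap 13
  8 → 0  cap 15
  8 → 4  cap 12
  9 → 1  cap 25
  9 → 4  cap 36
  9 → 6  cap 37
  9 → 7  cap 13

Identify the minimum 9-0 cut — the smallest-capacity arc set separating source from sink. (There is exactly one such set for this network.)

Min-cut arcs: {(3,0), (4,2), (8,0)} (total capacity 36)

augment #1: 9→1→8→0 push 15
augment #2: 9→4→2→0 push 9
augment #3: 9→7→3→0 push 12
max flow = 36; residual-reachable set from 9 gives S-side
cut edges (S→T): {(3,0), (4,2), (8,0)} total cap 36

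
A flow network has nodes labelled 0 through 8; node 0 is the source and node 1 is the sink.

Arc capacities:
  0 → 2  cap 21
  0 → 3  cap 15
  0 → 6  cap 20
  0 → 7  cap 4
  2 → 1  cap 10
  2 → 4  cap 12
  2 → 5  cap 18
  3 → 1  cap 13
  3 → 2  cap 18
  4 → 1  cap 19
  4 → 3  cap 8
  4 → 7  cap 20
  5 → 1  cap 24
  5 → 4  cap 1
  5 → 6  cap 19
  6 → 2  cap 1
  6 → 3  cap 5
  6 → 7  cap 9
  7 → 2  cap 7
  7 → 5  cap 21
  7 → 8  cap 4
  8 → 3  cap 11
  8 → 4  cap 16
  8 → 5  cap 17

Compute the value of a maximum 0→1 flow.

Maximum flow value: 55

augment #1: 0→2→1 bottleneck 10, total now 10
augment #2: 0→3→1 bottleneck 13, total now 23
augment #3: 0→2→4→1 bottleneck 11, total now 34
augment #4: 0→7→5→1 bottleneck 4, total now 38
augment #5: 0→3→2→4→1 bottleneck 1, total now 39
augment #6: 0→3→2→5→1 bottleneck 1, total now 40
augment #7: 0→6→2→5→1 bottleneck 1, total now 41
augment #8: 0→6→7→5→1 bottleneck 9, total now 50
augment #9: 0→6→3→2→5→1 bottleneck 5, total now 55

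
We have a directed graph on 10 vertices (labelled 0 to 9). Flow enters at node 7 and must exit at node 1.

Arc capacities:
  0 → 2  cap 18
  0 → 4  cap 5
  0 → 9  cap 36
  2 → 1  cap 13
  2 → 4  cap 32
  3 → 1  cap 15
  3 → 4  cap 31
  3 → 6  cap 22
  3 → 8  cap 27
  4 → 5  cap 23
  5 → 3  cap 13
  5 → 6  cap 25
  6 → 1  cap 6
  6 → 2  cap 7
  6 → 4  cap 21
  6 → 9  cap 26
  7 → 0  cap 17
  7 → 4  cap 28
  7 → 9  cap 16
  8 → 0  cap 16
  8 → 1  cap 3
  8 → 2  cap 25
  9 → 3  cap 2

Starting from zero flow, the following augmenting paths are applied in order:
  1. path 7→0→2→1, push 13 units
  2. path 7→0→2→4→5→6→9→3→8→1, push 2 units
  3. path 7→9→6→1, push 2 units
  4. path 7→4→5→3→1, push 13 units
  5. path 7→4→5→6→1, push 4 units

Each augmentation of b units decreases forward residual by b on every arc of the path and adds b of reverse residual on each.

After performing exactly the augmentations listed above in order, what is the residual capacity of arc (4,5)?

after path 1 (7→0→2→1, push 13): res(4,5)=23
after path 2 (7→0→2→4→5→6→9→3→8→1, push 2): res(4,5)=21
after path 3 (7→9→6→1, push 2): res(4,5)=21
after path 4 (7→4→5→3→1, push 13): res(4,5)=8
after path 5 (7→4→5→6→1, push 4): res(4,5)=4

Residual capacity of (4,5): 4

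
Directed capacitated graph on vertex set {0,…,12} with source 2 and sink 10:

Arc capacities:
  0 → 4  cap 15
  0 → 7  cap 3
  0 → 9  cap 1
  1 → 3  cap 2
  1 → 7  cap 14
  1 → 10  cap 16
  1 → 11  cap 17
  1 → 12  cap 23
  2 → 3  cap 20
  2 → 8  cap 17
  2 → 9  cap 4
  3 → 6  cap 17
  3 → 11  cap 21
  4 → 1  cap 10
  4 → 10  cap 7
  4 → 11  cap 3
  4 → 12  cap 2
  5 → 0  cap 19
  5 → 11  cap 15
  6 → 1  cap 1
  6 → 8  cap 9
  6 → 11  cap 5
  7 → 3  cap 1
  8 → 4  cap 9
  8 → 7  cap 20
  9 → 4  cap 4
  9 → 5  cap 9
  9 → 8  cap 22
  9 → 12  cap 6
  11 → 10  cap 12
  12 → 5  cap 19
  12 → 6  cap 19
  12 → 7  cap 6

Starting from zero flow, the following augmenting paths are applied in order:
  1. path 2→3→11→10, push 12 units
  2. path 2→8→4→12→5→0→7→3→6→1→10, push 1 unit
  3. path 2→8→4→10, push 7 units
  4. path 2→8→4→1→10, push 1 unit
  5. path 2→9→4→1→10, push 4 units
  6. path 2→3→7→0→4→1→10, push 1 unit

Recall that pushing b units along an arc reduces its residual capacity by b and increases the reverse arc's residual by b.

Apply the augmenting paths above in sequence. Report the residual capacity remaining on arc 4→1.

after path 1 (2→3→11→10, push 12): res(4,1)=10
after path 2 (2→8→4→12→5→0→7→3→6→1→10, push 1): res(4,1)=10
after path 3 (2→8→4→10, push 7): res(4,1)=10
after path 4 (2→8→4→1→10, push 1): res(4,1)=9
after path 5 (2→9→4→1→10, push 4): res(4,1)=5
after path 6 (2→3→7→0→4→1→10, push 1): res(4,1)=4

Residual capacity of (4,1): 4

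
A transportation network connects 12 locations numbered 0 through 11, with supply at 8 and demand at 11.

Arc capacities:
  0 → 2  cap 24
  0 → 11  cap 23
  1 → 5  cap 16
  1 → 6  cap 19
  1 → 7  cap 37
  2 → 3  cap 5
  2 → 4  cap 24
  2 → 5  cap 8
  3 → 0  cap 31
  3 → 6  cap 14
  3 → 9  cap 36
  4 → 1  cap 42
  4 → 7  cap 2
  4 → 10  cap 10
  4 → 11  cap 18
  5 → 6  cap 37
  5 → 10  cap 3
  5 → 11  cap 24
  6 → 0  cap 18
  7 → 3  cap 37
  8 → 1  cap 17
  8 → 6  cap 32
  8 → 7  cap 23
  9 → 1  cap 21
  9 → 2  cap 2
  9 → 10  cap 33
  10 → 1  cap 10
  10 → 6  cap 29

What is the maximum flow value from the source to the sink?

augment #1: 8→1→5→11 bottleneck 16, total now 16
augment #2: 8→6→0→11 bottleneck 18, total now 34
augment #3: 8→7→3→0→11 bottleneck 5, total now 39
augment #4: 8→7→3→0→2→4→11 bottleneck 18, total now 57
augment #5: 8→1→7→3→0→2→5→11 bottleneck 1, total now 58

Maximum flow value: 58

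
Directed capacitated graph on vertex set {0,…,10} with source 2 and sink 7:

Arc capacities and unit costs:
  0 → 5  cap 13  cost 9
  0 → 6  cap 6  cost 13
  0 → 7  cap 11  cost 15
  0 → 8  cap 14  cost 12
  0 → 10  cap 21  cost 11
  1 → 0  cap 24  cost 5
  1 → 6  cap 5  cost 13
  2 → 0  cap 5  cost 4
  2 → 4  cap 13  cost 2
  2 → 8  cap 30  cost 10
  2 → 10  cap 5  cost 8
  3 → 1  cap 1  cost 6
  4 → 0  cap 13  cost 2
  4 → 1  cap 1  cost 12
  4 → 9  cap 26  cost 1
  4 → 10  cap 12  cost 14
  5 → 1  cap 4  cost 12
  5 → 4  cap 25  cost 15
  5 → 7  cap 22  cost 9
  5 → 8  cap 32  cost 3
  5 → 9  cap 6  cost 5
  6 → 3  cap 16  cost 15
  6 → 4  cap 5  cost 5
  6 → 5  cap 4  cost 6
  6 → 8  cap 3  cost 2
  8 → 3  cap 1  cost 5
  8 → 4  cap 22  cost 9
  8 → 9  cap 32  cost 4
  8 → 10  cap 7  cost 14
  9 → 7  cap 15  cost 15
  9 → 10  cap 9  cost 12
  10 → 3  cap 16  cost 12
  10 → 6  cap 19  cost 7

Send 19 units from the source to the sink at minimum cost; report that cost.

Minimum cost for 19 units: 358

shortest-cost path #1: 2→4→9→7 push 13 @ unit cost 18 (adds 234)
shortest-cost path #2: 2→0→7 push 5 @ unit cost 19 (adds 95)
shortest-cost path #3: 2→8→9→7 push 1 @ unit cost 29 (adds 29)
total cost = 358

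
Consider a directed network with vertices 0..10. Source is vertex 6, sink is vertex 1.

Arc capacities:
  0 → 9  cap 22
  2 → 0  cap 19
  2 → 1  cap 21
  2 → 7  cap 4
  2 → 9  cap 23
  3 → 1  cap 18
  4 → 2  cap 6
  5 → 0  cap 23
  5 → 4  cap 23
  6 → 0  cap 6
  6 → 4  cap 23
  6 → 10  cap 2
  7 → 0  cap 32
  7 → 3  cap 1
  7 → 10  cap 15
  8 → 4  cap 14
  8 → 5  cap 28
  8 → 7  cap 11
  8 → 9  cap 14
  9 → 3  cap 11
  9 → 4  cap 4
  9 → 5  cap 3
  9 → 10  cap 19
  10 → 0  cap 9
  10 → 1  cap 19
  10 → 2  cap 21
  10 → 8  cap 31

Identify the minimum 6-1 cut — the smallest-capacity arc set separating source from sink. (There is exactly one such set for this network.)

Min-cut arcs: {(4,2), (6,0), (6,10)} (total capacity 14)

augment #1: 6→10→1 push 2
augment #2: 6→4→2→1 push 6
augment #3: 6→0→9→3→1 push 6
max flow = 14; residual-reachable set from 6 gives S-side
cut edges (S→T): {(4,2), (6,0), (6,10)} total cap 14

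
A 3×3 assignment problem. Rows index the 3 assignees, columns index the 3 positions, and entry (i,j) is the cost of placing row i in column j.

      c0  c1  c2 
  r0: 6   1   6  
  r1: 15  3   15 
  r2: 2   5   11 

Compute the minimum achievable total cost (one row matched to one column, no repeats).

optimal assignment: row0→col2 (cost 6), row1→col1 (cost 3), row2→col0 (cost 2)
total = 6 + 3 + 2 = 11

Minimum assignment cost: 11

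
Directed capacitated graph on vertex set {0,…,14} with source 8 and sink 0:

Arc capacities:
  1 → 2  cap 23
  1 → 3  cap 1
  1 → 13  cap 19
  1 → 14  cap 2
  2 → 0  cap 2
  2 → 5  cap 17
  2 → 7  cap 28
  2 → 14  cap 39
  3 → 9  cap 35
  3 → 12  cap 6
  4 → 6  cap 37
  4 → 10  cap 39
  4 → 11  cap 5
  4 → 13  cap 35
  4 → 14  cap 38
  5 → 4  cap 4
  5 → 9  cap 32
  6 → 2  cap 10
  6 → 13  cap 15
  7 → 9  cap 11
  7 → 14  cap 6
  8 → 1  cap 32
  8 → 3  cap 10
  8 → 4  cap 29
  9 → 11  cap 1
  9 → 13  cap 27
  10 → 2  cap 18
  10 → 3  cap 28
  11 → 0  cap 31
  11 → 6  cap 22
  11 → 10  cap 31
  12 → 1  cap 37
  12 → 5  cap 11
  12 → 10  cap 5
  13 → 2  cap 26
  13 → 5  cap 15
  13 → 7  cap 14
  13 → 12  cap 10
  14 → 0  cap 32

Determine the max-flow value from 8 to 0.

augment #1: 8→1→2→0 bottleneck 2, total now 2
augment #2: 8→1→14→0 bottleneck 2, total now 4
augment #3: 8→4→11→0 bottleneck 5, total now 9
augment #4: 8→4→14→0 bottleneck 24, total now 33
augment #5: 8→1→2→14→0 bottleneck 6, total now 39
augment #6: 8→3→9→11→0 bottleneck 1, total now 40

Maximum flow value: 40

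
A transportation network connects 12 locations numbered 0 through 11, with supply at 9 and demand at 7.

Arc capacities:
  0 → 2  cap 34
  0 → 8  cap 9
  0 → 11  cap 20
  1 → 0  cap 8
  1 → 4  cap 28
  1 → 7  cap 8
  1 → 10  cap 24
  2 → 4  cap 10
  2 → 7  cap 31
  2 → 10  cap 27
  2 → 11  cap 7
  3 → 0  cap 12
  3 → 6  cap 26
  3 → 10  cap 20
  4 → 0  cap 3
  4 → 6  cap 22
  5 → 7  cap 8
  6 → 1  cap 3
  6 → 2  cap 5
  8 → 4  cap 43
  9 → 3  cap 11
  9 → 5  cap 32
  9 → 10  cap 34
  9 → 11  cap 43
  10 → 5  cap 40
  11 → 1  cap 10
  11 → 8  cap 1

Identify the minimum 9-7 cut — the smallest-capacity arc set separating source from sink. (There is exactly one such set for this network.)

augment #1: 9→5→7 push 8
augment #2: 9→11→1→7 push 8
augment #3: 9→3→0→2→7 push 11
augment #4: 9→11→1→0→2→7 push 2
augment #5: 9→11→8→4→0→2→7 push 1
max flow = 30; residual-reachable set from 9 gives S-side
cut edges (S→T): {(5,7), (9,3), (11,1), (11,8)} total cap 30

Min-cut arcs: {(5,7), (9,3), (11,1), (11,8)} (total capacity 30)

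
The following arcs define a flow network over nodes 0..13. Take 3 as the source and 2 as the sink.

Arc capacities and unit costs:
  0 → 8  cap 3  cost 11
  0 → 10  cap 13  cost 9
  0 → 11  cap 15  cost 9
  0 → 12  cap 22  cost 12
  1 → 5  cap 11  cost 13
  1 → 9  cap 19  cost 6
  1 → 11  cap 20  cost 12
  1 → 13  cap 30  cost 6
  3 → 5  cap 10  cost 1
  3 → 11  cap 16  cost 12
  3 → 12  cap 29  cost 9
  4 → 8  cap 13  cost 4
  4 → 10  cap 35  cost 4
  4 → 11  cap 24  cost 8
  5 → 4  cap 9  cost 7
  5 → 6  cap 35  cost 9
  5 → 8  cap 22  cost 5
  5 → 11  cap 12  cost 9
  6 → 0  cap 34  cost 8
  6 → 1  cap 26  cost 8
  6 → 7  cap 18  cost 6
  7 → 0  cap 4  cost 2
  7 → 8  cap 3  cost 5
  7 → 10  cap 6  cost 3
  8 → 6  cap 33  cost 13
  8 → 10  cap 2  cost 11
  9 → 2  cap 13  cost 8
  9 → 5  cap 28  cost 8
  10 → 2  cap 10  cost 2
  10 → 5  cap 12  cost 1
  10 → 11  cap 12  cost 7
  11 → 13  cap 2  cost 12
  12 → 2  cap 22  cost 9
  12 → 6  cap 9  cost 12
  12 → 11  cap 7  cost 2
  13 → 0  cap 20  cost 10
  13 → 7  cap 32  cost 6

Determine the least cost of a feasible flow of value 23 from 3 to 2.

shortest-cost path #1: 3→5→4→10→2 push 9 @ unit cost 14 (adds 126)
shortest-cost path #2: 3→12→2 push 14 @ unit cost 18 (adds 252)
total cost = 378

Minimum cost for 23 units: 378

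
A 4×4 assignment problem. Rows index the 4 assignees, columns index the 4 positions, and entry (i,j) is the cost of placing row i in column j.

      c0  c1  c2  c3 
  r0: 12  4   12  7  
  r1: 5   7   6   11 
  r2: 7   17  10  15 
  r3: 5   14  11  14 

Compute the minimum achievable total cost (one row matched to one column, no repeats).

optimal assignment: row0→col3 (cost 7), row1→col1 (cost 7), row2→col2 (cost 10), row3→col0 (cost 5)
total = 7 + 7 + 10 + 5 = 29

Minimum assignment cost: 29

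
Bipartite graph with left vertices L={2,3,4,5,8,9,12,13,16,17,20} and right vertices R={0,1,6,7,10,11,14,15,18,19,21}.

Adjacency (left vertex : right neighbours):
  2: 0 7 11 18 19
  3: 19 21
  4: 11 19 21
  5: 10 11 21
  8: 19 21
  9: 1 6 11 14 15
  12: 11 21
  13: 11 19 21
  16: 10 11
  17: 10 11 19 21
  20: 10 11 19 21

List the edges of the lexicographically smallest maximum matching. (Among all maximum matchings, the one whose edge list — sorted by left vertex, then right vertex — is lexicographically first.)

|M| = 6 (so the lex-smallest maximum matching has 6 edges)
process left vertices in ascending order; for each, take the smallest-labelled available neighbour that still permits 6 edges overall, or leave it unmatched if none does
lex-smallest matching: {2-0, 3-19, 4-11, 5-10, 8-21, 9-1}

Lex-smallest maximum matching: {(2,0), (3,19), (4,11), (5,10), (8,21), (9,1)}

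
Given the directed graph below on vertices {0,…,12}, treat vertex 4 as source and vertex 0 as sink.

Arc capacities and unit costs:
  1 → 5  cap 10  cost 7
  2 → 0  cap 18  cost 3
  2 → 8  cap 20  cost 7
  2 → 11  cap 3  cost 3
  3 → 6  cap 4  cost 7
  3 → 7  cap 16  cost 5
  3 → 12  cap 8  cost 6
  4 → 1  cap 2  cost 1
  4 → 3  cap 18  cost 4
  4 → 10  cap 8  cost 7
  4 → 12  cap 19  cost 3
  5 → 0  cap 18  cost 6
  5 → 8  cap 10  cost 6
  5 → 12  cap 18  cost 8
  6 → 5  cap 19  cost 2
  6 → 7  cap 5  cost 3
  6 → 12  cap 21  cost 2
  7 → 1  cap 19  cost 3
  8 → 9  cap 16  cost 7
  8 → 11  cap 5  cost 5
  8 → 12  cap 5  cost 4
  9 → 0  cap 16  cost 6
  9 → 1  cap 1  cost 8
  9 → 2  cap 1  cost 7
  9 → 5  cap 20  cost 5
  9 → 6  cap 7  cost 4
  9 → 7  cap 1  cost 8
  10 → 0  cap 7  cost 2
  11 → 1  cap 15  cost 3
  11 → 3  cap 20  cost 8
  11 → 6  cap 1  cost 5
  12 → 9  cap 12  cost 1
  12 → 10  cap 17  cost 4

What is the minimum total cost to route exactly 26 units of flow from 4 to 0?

shortest-cost path #1: 4→10→0 push 7 @ unit cost 9 (adds 63)
shortest-cost path #2: 4→12→9→0 push 12 @ unit cost 10 (adds 120)
shortest-cost path #3: 4→1→5→0 push 2 @ unit cost 14 (adds 28)
shortest-cost path #4: 4→3→6→5→0 push 4 @ unit cost 19 (adds 76)
shortest-cost path #5: 4→3→7→1→5→0 push 1 @ unit cost 25 (adds 25)
total cost = 312

Minimum cost for 26 units: 312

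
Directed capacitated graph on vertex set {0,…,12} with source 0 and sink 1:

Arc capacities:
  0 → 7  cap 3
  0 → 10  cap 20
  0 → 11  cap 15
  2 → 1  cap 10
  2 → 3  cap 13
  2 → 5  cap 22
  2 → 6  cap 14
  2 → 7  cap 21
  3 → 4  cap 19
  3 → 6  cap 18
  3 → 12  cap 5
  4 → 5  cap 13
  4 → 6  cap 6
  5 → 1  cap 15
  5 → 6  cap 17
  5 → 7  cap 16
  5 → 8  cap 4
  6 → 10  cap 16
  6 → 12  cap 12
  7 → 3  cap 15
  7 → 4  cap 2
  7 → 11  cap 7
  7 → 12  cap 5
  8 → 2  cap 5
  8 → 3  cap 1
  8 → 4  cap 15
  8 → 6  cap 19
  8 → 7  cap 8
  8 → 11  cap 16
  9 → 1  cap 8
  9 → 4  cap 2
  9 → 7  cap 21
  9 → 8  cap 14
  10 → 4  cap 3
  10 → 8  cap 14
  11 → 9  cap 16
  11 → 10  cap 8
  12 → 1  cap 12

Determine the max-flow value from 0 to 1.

augment #1: 0→7→12→1 bottleneck 3, total now 3
augment #2: 0→11→9→1 bottleneck 8, total now 11
augment #3: 0→10→4→5→1 bottleneck 3, total now 14
augment #4: 0→10→8→2→1 bottleneck 5, total now 19
augment #5: 0→10→8→3→12→1 bottleneck 1, total now 20
augment #6: 0→10→8→4→5→1 bottleneck 8, total now 28
augment #7: 0→11→9→4→5→1 bottleneck 2, total now 30
augment #8: 0→11→9→7→12→1 bottleneck 2, total now 32
augment #9: 0→11→9→7→3→12→1 bottleneck 3, total now 35

Maximum flow value: 35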